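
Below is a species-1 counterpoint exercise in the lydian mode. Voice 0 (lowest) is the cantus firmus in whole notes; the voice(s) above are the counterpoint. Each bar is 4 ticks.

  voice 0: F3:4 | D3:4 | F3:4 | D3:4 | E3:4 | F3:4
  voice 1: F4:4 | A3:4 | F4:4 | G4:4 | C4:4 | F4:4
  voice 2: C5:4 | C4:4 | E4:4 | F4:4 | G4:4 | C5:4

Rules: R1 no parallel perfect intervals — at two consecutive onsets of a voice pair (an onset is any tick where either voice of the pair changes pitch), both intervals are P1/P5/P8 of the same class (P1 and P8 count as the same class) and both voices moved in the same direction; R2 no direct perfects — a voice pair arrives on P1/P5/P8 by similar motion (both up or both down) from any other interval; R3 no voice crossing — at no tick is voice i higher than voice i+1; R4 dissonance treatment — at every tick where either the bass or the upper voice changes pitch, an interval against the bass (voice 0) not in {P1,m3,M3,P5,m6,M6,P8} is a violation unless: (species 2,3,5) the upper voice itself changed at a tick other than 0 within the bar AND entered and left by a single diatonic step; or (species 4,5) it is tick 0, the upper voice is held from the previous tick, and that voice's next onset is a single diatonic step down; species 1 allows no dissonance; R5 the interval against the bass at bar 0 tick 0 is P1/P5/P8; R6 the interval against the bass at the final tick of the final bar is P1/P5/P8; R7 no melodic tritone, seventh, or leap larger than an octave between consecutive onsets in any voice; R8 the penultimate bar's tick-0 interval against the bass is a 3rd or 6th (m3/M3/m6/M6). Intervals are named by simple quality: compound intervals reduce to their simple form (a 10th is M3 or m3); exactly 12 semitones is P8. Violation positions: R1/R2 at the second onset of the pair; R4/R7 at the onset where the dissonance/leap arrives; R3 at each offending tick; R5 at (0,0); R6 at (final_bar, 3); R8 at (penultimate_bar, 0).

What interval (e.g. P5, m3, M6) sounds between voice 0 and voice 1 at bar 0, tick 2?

voice 0=F3 voice 1=F4 -> P8

P8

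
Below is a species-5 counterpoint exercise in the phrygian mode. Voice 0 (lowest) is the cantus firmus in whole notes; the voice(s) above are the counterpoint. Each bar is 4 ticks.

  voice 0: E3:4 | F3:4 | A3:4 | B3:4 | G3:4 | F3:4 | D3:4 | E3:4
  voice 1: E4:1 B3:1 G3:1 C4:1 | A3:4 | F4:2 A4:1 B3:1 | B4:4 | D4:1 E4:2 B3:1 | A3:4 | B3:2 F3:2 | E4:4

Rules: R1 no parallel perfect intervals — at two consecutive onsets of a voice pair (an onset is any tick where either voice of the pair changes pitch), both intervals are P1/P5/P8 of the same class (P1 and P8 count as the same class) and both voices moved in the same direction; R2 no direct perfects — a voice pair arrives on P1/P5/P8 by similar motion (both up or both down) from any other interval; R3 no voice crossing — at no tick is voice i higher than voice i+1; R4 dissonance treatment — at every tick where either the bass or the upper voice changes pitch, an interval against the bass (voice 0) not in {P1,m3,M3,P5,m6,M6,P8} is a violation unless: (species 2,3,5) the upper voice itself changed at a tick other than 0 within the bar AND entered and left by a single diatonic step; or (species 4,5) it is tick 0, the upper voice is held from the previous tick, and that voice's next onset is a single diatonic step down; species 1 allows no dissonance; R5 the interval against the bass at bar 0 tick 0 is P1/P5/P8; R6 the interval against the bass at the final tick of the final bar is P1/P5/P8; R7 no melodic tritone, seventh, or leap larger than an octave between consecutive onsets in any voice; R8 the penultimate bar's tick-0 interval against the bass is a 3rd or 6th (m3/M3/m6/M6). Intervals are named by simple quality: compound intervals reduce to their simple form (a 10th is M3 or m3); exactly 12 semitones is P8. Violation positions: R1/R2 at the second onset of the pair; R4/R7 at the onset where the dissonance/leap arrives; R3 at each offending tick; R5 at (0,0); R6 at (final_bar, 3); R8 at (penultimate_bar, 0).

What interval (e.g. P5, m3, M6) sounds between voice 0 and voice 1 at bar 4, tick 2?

voice 0=G3 voice 1=E4 -> M6

M6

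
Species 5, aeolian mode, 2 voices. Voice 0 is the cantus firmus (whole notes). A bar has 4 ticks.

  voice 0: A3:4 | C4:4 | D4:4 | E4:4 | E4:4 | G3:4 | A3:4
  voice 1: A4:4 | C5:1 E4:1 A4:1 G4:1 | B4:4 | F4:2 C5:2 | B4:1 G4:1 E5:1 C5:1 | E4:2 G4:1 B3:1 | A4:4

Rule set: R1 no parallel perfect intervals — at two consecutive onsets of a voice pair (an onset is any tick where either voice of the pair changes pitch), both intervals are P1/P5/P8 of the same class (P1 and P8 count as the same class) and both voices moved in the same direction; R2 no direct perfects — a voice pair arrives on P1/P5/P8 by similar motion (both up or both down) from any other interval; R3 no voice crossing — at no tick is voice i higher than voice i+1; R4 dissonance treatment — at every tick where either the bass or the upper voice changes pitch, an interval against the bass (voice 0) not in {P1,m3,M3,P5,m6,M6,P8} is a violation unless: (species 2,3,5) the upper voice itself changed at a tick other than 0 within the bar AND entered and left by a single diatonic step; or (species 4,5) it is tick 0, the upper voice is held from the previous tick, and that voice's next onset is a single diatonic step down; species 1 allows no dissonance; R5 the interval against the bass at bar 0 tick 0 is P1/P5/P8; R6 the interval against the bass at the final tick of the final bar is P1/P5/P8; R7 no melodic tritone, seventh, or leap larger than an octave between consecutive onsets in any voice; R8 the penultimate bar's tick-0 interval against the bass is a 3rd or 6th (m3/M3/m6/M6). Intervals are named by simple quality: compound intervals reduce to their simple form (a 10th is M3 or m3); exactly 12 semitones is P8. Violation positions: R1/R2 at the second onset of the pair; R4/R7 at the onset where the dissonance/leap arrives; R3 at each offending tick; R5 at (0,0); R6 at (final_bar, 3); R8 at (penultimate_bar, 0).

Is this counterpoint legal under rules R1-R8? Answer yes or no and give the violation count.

No (5 violations)

bar 0: v0=A3 v1=A4 (P8)
bar 1: v0=C4 v1=C5 (P8)
bar 2: v0=D4 v1=B4 (M6)
bar 3: v0=E4 v1=F4 (m2)
bar 4: v0=E4 v1=B4 (P5)
bar 5: v0=G3 v1=E4 (M6)
bar 6: v0=A3 v1=A4 (P8)
  R1 @ bar1.0: A3/A4 P8 -> C4/C5 P8 similar
  R4 @ bar3.0: E4/F4 m2 untreated
  R7 @ bar3.0: B4->F4 leap 6st
  R2 @ bar6.0: G3/B3 M3 -> A3/A4 P8 similar
  R7 @ bar6.0: B3->A4 leap 10st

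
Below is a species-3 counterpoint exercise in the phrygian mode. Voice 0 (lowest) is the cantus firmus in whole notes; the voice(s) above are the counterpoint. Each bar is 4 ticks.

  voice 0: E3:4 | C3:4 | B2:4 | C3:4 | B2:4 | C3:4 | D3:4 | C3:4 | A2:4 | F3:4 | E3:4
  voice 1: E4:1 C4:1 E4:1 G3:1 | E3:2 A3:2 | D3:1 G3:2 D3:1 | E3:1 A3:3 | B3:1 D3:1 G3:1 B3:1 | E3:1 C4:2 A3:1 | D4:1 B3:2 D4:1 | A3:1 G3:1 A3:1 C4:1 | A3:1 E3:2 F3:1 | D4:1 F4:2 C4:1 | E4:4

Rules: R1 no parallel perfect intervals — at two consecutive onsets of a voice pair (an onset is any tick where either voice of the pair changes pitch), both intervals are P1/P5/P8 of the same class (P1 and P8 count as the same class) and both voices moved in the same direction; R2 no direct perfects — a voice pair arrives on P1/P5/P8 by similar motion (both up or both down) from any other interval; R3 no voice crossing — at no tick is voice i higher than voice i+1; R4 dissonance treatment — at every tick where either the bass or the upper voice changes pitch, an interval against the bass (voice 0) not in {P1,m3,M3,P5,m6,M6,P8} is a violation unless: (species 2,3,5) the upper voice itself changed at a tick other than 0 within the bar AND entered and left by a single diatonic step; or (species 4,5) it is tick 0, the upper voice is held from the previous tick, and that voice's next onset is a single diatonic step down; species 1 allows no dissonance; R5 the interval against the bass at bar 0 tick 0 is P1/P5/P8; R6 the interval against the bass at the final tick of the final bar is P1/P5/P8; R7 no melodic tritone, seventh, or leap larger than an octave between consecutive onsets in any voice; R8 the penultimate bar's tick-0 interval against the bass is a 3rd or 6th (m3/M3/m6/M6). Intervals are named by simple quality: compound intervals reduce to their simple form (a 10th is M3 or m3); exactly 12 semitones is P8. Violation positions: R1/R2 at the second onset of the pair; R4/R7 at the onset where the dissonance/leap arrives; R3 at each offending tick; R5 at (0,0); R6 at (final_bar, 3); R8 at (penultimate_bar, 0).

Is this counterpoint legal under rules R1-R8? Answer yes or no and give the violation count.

No (2 violations)

bar 0: v0=E3 v1=E4 (P8)
bar 1: v0=C3 v1=E3 (M3)
bar 2: v0=B2 v1=D3 (m3)
bar 3: v0=C3 v1=E3 (M3)
bar 4: v0=B2 v1=B3 (P8)
bar 5: v0=C3 v1=E3 (M3)
bar 6: v0=D3 v1=D4 (P8)
bar 7: v0=C3 v1=A3 (M6)
bar 8: v0=A2 v1=A3 (P8)
bar 9: v0=F3 v1=D4 (M6)
bar 10: v0=E3 v1=E4 (P8)
  R2 @ bar6.0: C3/A3 M6 -> D3/D4 P8 similar
  R1 @ bar8.0: C3/C4 P8 -> A2/A3 P8 similar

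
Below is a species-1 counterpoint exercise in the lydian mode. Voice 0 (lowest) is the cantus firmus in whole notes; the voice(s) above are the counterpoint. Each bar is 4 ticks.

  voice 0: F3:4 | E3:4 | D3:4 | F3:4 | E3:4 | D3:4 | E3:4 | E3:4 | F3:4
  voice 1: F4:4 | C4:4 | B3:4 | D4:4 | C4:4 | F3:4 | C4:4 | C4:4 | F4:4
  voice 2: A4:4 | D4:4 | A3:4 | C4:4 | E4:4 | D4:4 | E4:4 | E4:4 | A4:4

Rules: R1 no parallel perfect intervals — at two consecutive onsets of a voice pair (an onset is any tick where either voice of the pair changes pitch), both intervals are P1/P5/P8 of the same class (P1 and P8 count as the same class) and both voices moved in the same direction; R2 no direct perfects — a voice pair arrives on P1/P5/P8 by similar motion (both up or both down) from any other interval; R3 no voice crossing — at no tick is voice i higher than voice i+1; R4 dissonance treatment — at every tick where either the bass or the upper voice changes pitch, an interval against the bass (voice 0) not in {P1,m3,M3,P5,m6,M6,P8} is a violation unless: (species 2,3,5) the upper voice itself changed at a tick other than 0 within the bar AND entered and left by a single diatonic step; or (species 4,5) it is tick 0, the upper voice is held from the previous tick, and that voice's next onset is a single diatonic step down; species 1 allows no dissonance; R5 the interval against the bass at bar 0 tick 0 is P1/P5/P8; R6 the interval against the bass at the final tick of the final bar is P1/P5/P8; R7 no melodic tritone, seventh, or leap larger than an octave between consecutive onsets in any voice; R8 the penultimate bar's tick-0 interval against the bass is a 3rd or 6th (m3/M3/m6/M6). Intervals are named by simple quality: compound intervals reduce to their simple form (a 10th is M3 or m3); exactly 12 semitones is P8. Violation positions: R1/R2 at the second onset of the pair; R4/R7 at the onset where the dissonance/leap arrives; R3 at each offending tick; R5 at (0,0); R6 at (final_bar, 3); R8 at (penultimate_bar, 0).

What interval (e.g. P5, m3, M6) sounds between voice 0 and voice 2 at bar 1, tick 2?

voice 0=E3 voice 2=D4 -> m7

m7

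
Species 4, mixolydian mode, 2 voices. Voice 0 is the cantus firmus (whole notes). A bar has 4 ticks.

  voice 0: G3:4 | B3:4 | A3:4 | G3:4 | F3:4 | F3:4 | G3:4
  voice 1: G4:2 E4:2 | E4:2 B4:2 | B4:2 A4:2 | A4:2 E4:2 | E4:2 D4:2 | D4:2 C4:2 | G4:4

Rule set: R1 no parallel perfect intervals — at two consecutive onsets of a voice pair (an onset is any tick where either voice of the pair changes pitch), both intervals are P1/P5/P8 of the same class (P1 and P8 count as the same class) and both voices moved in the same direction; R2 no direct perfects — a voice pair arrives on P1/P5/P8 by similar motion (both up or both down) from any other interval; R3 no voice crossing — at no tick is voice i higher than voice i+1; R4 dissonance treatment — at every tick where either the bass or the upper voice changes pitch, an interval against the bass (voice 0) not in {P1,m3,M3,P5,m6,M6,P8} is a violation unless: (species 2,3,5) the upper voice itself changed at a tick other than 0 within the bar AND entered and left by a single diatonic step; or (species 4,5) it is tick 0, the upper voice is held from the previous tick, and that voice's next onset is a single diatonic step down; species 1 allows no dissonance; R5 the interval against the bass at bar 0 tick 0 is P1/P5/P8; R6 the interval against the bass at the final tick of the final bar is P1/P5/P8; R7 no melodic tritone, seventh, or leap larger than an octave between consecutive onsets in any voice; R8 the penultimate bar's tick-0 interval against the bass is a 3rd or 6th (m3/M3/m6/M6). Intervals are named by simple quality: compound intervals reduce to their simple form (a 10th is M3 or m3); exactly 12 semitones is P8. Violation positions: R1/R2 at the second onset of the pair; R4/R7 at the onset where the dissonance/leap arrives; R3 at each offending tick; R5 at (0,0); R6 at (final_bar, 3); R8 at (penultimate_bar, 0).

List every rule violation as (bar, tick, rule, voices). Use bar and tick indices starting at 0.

(1, 0, R4, (0, 1))
(3, 0, R4, (0, 1))
(6, 0, R2, (0, 1))

bar 0: v0=G3 v1=G4 downbeat P8
bar 1: v0=B3 v1=E4 downbeat P4
bar 2: v0=A3 v1=B4 downbeat M2
bar 3: v0=G3 v1=A4 downbeat M2
bar 4: v0=F3 v1=E4 downbeat M7
bar 5: v0=F3 v1=D4 downbeat M6
bar 6: v0=G3 v1=G4 downbeat P8
  -> R4 @ bar 1 tick 0 v(0, 1): B3/E4 P4 untreated
  -> R4 @ bar 3 tick 0 v(0, 1): G3/A4 M2 untreated
  -> R2 @ bar 6 tick 0 v(0, 1): F3/C4 P5 -> G3/G4 P8 similar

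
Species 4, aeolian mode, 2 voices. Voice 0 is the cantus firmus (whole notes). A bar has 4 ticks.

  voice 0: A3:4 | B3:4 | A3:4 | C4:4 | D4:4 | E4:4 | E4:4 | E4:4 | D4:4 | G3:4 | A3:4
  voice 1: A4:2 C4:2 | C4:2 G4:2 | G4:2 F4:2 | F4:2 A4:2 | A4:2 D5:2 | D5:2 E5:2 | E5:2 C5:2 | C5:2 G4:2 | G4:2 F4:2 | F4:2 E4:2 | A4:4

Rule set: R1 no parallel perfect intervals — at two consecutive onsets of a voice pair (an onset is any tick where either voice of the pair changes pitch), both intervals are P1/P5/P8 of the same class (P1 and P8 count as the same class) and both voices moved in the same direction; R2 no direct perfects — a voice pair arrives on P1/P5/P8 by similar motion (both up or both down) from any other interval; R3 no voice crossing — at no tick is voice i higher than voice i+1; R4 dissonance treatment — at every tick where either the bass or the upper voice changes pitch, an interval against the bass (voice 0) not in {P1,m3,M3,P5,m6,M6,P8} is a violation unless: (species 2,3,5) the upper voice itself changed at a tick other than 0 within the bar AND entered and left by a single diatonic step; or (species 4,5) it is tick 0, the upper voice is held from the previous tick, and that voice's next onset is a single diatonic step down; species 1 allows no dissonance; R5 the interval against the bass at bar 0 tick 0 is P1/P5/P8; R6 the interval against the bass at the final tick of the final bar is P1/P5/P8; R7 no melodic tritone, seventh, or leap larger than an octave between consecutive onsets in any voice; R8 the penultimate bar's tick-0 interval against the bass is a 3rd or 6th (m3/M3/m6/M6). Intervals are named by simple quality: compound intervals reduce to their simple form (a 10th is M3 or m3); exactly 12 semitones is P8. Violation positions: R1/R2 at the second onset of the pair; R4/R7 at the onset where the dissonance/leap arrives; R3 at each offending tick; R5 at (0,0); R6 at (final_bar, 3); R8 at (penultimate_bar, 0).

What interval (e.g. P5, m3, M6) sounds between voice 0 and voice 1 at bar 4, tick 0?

voice 0=D4 voice 1=A4 -> P5

P5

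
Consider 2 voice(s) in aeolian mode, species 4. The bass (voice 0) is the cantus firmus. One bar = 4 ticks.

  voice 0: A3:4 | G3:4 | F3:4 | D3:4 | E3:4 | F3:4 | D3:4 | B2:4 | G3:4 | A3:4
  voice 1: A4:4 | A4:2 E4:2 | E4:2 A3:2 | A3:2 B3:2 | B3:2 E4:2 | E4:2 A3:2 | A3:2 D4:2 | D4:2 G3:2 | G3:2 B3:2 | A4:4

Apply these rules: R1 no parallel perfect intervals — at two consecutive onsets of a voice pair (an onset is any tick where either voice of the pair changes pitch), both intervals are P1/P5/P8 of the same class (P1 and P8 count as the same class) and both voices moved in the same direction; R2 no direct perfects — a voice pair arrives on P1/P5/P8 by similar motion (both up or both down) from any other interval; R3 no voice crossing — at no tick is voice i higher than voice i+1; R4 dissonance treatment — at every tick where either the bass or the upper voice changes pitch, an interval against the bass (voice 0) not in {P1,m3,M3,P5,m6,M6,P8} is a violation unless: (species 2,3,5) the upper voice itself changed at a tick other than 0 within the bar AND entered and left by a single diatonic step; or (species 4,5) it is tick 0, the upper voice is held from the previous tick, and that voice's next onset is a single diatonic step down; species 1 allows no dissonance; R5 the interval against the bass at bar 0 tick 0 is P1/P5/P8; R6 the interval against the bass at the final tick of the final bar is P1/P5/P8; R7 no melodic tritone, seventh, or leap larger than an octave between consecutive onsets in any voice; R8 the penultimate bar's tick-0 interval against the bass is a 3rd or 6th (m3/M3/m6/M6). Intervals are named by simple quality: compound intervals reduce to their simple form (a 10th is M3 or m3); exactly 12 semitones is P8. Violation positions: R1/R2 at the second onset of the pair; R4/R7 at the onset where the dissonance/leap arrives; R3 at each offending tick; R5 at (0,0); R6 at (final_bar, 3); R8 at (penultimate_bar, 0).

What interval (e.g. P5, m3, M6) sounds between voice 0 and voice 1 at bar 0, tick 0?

voice 0=A3 voice 1=A4 -> P8

P8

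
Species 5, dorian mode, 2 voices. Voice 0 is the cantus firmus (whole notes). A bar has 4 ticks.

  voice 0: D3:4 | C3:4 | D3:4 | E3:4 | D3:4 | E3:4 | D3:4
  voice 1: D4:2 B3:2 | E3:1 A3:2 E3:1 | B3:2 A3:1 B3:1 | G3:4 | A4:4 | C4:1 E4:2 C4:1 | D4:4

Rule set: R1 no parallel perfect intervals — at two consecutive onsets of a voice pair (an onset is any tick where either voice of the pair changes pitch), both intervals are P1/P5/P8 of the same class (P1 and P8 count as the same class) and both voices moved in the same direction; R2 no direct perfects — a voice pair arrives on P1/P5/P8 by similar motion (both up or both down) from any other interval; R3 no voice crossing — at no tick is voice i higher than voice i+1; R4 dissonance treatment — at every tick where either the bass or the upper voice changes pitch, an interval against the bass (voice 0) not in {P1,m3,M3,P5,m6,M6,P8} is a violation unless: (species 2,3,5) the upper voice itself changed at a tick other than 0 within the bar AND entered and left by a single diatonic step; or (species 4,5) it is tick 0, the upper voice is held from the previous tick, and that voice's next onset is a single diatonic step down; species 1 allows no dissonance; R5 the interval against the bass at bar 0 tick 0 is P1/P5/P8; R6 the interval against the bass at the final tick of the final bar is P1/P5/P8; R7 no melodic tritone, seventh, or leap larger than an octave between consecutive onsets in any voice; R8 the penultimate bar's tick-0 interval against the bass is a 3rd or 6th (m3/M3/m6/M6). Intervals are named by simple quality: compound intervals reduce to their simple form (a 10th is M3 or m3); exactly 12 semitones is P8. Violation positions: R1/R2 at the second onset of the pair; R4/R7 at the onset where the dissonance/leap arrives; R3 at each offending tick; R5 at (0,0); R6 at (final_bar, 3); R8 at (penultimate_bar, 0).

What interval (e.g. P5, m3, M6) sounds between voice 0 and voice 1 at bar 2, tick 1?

voice 0=D3 voice 1=B3 -> M6

M6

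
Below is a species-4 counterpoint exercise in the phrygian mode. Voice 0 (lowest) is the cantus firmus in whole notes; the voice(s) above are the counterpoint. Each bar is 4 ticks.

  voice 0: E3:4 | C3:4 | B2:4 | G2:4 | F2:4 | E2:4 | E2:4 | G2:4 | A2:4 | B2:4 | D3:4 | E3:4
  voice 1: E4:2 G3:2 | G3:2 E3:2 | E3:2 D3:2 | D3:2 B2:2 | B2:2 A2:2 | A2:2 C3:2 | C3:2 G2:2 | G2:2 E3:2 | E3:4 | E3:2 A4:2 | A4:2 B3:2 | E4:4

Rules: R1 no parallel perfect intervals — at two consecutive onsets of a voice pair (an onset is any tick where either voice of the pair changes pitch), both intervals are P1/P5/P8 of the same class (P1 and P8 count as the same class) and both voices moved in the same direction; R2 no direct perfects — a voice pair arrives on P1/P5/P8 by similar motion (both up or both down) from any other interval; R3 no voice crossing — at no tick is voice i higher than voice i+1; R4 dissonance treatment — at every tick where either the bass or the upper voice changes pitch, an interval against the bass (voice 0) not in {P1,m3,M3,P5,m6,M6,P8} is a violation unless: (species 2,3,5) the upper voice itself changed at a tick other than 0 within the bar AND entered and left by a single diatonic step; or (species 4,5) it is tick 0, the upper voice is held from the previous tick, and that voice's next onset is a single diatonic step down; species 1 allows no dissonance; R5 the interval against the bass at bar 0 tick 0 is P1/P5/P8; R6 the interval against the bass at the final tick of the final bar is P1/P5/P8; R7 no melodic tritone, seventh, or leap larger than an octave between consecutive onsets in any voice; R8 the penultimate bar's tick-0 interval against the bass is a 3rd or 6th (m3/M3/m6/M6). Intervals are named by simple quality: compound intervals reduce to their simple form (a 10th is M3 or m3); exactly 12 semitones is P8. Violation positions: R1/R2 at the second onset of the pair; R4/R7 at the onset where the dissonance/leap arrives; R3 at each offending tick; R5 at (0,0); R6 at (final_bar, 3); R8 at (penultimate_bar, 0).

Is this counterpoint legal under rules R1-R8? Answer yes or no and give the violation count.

No (7 violations)

bar 0: v0=E3 v1=E4 (P8)
bar 1: v0=C3 v1=G3 (P5)
bar 2: v0=B2 v1=E3 (P4)
bar 3: v0=G2 v1=D3 (P5)
bar 4: v0=F2 v1=B2 (TT)
bar 5: v0=E2 v1=A2 (P4)
bar 6: v0=E2 v1=C3 (m6)
bar 7: v0=G2 v1=G2 (P1)
bar 8: v0=A2 v1=E3 (P5)
bar 9: v0=B2 v1=E3 (P4)
bar 10: v0=D3 v1=A4 (P5)
bar 11: v0=E3 v1=E4 (P8)
  R4 @ bar5.0: E2/A2 P4 untreated
  R4 @ bar9.0: B2/E3 P4 untreated
  R4 @ bar9.2: B2/A4 m7 untreated
  R7 @ bar9.2: E3->A4 leap 17st
  R8 @ bar10.0: penult P5 not 3rd/6th
  R7 @ bar10.2: A4->B3 leap 10st
  R2 @ bar11.0: D3/B3 M6 -> E3/E4 P8 similar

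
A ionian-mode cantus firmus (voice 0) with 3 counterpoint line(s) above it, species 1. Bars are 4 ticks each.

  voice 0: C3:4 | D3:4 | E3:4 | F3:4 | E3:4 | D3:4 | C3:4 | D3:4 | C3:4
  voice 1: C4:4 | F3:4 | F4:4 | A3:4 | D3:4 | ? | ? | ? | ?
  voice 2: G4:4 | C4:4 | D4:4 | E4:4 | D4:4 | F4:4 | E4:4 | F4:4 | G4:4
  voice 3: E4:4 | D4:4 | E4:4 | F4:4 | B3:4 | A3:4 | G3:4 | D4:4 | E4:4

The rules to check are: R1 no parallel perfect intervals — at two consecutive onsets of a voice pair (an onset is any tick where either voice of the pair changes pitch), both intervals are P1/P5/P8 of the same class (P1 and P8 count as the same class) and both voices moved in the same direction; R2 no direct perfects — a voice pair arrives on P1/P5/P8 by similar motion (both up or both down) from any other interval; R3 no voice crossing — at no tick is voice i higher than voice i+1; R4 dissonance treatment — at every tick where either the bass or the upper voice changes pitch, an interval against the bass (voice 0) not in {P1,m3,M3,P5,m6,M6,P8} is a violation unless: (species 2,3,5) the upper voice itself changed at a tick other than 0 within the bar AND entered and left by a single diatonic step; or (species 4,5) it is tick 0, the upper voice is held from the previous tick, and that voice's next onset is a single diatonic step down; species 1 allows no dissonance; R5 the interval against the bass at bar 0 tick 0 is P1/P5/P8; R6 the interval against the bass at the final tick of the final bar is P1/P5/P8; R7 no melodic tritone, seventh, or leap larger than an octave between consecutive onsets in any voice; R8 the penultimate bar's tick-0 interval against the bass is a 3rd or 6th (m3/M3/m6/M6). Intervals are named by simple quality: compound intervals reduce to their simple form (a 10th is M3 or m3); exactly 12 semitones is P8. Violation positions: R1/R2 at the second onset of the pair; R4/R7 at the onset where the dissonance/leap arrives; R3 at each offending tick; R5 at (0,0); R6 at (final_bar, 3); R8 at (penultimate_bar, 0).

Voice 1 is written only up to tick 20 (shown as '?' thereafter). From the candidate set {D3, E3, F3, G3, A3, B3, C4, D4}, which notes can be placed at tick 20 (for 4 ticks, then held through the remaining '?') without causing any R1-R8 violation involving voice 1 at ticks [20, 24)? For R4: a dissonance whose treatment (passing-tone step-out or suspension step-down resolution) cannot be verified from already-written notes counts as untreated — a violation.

{A3, B3, D3, D4}

D3: legal
E3: violates R4
F3: violates R1
G3: violates R4
A3: legal
B3: legal
C4: violates R4,R7
D4: legal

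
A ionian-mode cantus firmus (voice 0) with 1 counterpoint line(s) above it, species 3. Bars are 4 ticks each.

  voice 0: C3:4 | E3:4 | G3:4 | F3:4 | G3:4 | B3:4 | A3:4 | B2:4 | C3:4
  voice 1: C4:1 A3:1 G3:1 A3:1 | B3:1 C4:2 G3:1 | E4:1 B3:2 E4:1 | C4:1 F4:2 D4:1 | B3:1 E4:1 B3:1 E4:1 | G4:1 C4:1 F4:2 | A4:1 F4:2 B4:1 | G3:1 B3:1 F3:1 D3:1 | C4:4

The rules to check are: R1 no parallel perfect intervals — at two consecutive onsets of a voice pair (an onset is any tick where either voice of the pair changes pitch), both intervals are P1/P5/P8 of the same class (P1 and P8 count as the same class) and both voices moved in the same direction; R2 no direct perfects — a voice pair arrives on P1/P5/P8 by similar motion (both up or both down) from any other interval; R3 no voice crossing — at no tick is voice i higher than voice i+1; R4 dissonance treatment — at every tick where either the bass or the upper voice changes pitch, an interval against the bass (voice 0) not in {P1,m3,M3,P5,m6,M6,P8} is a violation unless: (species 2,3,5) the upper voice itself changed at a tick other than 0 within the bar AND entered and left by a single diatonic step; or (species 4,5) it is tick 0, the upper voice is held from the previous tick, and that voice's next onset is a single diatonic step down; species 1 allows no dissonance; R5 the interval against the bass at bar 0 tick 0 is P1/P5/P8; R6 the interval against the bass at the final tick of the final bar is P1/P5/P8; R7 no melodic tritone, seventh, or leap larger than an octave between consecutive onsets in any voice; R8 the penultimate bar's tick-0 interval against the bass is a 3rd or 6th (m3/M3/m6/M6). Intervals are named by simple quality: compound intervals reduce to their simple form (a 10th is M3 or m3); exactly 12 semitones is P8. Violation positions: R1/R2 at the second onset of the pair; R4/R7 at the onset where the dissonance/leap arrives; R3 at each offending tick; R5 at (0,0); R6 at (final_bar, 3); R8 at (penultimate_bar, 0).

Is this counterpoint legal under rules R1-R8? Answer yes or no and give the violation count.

bar 0: v0=C3 v1=C4 (P8)
bar 1: v0=E3 v1=B3 (P5)
bar 2: v0=G3 v1=E4 (M6)
bar 3: v0=F3 v1=C4 (P5)
bar 4: v0=G3 v1=B3 (M3)
bar 5: v0=B3 v1=G4 (m6)
bar 6: v0=A3 v1=A4 (P8)
bar 7: v0=B2 v1=G3 (m6)
bar 8: v0=C3 v1=C4 (P8)
  R2 @ bar1.0: C3/A3 M6 -> E3/B3 P5 similar
  R2 @ bar3.0: G3/E4 M6 -> F3/C4 P5 similar
  R4 @ bar5.1: B3/C4 m2 untreated
  R4 @ bar5.2: B3/F4 TT untreated
  R4 @ bar6.3: A3/B4 M2 untreated
  R7 @ bar6.3: F4->B4 leap 6st
  R7 @ bar7.0: A3->B2 leap 10st
  R7 @ bar7.0: B4->G3 leap 16st
  R4 @ bar7.2: B2/F3 TT untreated
  R7 @ bar7.2: B3->F3 leap 6st
  R2 @ bar8.0: B2/D3 m3 -> C3/C4 P8 similar
  R7 @ bar8.0: D3->C4 leap 10st

No (12 violations)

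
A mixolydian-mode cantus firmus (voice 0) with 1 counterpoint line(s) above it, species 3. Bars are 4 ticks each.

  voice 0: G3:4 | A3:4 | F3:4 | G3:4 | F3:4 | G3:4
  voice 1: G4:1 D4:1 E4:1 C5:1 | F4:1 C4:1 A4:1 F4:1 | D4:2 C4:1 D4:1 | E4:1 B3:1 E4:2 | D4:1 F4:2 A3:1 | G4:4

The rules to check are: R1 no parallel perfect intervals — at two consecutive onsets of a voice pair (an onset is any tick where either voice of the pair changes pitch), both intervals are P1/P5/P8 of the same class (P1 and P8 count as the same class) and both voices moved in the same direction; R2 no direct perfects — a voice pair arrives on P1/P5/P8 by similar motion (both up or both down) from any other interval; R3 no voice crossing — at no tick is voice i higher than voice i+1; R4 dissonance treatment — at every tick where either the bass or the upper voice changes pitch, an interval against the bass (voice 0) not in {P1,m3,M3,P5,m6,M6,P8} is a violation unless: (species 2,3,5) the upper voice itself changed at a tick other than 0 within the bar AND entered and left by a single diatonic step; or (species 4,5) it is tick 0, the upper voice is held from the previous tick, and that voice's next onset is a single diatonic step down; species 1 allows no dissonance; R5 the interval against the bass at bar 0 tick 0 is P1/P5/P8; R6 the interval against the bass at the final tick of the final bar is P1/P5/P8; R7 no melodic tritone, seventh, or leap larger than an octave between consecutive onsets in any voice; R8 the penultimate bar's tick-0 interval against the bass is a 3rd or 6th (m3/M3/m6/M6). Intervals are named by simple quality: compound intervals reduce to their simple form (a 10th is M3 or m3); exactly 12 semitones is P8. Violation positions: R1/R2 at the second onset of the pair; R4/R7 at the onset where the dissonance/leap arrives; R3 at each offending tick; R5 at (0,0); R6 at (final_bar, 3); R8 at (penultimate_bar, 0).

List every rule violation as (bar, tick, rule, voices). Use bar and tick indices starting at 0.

(0, 3, R4, (0, 1))
(5, 0, R2, (0, 1))
(5, 0, R7, (1,))

bar 0: v0=G3 v1=G4 downbeat P8
bar 1: v0=A3 v1=F4 downbeat m6
bar 2: v0=F3 v1=D4 downbeat M6
bar 3: v0=G3 v1=E4 downbeat M6
bar 4: v0=F3 v1=D4 downbeat M6
bar 5: v0=G3 v1=G4 downbeat P8
  -> R4 @ bar 0 tick 3 v(0, 1): G3/C5 P4 untreated
  -> R2 @ bar 5 tick 0 v(0, 1): F3/A3 M3 -> G3/G4 P8 similar
  -> R7 @ bar 5 tick 0 v(1,): A3->G4 leap 10st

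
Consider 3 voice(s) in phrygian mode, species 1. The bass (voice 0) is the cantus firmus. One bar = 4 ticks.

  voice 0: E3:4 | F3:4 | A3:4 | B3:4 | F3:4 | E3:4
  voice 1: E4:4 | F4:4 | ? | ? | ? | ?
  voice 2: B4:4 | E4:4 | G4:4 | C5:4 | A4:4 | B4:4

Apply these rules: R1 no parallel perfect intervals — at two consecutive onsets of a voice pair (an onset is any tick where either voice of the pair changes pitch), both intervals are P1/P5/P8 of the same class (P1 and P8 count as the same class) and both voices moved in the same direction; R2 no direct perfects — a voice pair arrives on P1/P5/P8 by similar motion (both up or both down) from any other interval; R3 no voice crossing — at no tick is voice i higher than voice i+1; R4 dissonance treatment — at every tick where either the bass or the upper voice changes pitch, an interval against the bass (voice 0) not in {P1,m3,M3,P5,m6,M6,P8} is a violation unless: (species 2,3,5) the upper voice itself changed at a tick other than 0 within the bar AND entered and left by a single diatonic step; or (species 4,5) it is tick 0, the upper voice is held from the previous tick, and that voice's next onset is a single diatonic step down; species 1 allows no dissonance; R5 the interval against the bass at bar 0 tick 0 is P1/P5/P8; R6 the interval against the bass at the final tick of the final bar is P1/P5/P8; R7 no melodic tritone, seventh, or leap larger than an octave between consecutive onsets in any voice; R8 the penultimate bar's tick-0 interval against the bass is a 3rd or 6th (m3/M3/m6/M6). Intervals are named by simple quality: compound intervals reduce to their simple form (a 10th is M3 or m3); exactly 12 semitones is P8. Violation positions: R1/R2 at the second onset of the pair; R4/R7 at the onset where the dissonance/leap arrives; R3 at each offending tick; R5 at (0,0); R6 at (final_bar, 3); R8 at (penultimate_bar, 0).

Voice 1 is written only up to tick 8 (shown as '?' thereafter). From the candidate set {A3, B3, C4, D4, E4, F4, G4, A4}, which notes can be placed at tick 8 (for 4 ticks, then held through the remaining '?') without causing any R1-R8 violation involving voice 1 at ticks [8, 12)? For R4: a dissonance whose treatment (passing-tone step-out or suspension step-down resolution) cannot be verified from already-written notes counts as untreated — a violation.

{A3, C4, E4, F4}

A3: legal
B3: violates R4,R7
C4: legal
D4: violates R4
E4: legal
F4: legal
G4: violates R2,R4
A4: violates R1,R3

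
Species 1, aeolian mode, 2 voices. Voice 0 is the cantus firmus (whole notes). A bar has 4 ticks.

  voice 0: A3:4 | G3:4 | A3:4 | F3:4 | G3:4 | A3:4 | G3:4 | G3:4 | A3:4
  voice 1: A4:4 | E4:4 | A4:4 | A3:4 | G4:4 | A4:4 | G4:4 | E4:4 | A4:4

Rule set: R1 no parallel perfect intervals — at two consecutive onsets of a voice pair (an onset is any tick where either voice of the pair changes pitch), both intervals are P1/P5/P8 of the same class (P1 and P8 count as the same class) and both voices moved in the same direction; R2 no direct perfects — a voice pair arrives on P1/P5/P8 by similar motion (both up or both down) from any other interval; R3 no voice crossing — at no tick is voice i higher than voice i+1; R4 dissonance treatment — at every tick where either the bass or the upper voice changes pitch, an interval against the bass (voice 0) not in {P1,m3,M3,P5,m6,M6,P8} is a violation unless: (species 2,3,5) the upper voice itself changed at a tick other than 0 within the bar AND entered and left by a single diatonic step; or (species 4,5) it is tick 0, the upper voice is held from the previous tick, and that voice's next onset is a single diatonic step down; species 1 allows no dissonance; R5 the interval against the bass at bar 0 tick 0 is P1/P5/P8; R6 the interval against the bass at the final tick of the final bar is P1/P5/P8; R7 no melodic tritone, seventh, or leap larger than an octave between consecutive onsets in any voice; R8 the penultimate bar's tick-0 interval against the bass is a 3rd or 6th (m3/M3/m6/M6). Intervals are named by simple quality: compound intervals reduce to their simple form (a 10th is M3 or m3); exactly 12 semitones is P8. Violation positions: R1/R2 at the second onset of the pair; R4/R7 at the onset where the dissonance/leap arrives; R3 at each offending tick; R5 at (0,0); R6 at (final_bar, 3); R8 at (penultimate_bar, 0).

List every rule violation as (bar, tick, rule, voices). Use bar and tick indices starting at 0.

(2, 0, R2, (0, 1))
(4, 0, R2, (0, 1))
(4, 0, R7, (1,))
(5, 0, R1, (0, 1))
(6, 0, R1, (0, 1))
(8, 0, R2, (0, 1))

bar 0: v0=A3 v1=A4 downbeat P8
bar 1: v0=G3 v1=E4 downbeat M6
bar 2: v0=A3 v1=A4 downbeat P8
bar 3: v0=F3 v1=A3 downbeat M3
bar 4: v0=G3 v1=G4 downbeat P8
bar 5: v0=A3 v1=A4 downbeat P8
bar 6: v0=G3 v1=G4 downbeat P8
bar 7: v0=G3 v1=E4 downbeat M6
bar 8: v0=A3 v1=A4 downbeat P8
  -> R2 @ bar 2 tick 0 v(0, 1): G3/E4 M6 -> A3/A4 P8 similar
  -> R2 @ bar 4 tick 0 v(0, 1): F3/A3 M3 -> G3/G4 P8 similar
  -> R7 @ bar 4 tick 0 v(1,): A3->G4 leap 10st
  -> R1 @ bar 5 tick 0 v(0, 1): G3/G4 P8 -> A3/A4 P8 similar
  -> R1 @ bar 6 tick 0 v(0, 1): A3/A4 P8 -> G3/G4 P8 similar
  -> R2 @ bar 8 tick 0 v(0, 1): G3/E4 M6 -> A3/A4 P8 similar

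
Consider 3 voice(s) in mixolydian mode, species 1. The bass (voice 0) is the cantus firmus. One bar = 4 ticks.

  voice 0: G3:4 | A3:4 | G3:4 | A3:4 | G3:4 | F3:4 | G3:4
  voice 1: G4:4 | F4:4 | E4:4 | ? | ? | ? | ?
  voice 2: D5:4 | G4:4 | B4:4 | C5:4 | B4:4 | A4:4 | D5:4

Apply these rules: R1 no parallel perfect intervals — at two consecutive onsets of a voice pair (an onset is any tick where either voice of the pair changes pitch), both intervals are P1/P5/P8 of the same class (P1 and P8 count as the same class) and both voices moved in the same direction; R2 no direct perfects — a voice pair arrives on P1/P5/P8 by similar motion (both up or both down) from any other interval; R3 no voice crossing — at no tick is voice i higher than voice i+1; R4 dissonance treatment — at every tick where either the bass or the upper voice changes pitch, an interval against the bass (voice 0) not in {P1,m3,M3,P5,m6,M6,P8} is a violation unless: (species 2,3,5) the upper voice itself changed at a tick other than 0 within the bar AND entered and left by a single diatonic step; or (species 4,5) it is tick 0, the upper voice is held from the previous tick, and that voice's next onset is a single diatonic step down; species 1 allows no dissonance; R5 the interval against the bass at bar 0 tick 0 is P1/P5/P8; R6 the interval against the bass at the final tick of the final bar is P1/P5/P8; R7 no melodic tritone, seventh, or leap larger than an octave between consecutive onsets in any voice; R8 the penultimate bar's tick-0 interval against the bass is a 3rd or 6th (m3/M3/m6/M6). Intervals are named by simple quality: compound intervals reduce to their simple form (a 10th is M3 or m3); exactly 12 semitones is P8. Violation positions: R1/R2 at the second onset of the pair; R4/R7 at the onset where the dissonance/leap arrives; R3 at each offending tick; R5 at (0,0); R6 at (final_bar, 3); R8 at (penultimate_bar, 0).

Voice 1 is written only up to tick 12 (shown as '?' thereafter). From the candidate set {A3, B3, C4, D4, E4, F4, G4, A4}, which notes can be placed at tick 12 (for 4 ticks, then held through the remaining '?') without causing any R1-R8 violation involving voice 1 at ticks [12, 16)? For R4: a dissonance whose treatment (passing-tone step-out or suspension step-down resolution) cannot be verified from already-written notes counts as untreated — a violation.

A3: legal
B3: violates R4
C4: legal
D4: violates R4
E4: legal
F4: violates R1
G4: violates R4
A4: violates R2

{A3, C4, E4}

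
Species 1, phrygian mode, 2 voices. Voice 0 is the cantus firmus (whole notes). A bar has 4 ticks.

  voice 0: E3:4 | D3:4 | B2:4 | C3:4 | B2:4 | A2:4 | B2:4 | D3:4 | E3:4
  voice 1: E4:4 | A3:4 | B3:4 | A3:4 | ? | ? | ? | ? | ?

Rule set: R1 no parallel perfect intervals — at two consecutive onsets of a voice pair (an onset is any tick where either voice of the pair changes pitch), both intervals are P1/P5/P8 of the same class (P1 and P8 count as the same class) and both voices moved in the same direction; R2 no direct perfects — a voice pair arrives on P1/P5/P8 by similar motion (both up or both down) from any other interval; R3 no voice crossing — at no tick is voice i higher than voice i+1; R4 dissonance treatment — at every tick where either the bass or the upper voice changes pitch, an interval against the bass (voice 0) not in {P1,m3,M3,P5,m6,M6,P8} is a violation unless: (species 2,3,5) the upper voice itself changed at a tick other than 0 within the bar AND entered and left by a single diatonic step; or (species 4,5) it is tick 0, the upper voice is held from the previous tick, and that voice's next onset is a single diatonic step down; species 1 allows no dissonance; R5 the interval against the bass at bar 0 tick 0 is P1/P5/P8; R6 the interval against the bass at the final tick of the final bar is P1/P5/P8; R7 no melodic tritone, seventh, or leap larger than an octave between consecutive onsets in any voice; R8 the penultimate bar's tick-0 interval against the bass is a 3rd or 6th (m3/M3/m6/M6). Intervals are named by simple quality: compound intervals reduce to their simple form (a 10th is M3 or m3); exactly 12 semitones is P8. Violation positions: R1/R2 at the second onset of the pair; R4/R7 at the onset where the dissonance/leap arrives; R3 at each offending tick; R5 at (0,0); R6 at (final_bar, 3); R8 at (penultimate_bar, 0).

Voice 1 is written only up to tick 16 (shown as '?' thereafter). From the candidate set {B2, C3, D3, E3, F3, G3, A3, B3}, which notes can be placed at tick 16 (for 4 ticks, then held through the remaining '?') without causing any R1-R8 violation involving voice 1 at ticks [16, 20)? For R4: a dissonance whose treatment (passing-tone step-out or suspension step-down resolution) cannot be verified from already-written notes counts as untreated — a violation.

B2: violates R2,R7
C3: violates R4
D3: legal
E3: violates R4
F3: violates R4
G3: legal
A3: violates R4
B3: legal

{B3, D3, G3}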